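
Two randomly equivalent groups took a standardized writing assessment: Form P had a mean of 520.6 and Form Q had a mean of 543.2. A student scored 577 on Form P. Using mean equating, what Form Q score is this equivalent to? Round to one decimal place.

599.6

Mean equating: y = x + (M_Y − M_X) = 577 + (543.2 − 520.6) = 599.6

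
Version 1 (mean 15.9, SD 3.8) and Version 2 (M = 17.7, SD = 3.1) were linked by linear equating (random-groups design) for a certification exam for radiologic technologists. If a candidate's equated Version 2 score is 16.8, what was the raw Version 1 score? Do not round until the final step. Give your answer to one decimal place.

Invert y = (SD_Y/SD_X)(x − M_X) + M_Y:
x = (SD_X/SD_Y)(y − M_Y) + M_X = (3.8/3.1)(16.8 − 17.7) + 15.9
x = 1.225806 × -0.900 + 15.9 = 14.8

14.8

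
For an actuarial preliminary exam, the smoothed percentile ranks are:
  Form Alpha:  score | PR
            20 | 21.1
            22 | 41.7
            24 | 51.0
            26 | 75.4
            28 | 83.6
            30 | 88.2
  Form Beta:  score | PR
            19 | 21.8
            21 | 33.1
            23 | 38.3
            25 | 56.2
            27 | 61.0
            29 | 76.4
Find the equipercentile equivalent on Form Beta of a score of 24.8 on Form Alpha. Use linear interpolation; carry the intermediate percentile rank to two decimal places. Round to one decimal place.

PR of 24.8 on Form Alpha: 51.0 + (24.8 − 24)/(26 − 24) × (75.4 − 51.0) = 60.76
On Form Beta, PR 60.76 falls between score 25 (PR 56.2) and 27 (PR 61.0).
Interpolate: 25 + (60.76 − 56.2)/(61.0 − 56.2) × (27 − 25) = 26.9

26.9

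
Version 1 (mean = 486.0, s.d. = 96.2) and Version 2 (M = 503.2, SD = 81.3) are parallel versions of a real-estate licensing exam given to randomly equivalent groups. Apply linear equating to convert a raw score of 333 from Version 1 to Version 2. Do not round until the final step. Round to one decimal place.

373.9

Linear equating: y = (SD_Y/SD_X)(x − M_X) + M_Y
y = (81.3/96.2)(333 − 486.0) + 503.2
y = 0.845114 × -153.0 + 503.2 = -129.3025 + 503.2 = 373.9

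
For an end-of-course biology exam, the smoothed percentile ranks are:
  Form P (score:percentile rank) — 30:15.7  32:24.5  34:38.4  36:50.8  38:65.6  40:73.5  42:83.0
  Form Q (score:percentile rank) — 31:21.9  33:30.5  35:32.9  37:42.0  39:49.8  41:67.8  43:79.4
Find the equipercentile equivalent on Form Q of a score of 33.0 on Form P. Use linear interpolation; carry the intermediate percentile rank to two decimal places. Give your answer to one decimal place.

33.8

PR of 33.0 on Form P: 24.5 + (33.0 − 32)/(34 − 32) × (38.4 − 24.5) = 31.45
On Form Q, PR 31.45 falls between score 33 (PR 30.5) and 35 (PR 32.9).
Interpolate: 33 + (31.45 − 30.5)/(32.9 − 30.5) × (35 − 33) = 33.8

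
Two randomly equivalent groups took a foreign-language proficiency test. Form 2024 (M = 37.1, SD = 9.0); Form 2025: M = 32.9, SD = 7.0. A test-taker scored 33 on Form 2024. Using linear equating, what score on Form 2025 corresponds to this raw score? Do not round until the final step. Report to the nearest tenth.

Linear equating: y = (SD_Y/SD_X)(x − M_X) + M_Y
y = (7.0/9.0)(33 − 37.1) + 32.9
y = 0.777778 × -4.1 + 32.9 = -3.1889 + 32.9 = 29.7

29.7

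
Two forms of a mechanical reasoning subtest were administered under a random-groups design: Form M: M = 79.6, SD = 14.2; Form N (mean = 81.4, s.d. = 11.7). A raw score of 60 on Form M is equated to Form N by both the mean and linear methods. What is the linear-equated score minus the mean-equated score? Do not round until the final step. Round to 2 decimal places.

Mean-equated: 60 + (81.4 − 79.6) = 61.80
Linear-equated: (11.7/14.2)(60 − 79.6) + 81.4 = 65.251
Difference = 65.251 − 61.80 = 3.45

3.45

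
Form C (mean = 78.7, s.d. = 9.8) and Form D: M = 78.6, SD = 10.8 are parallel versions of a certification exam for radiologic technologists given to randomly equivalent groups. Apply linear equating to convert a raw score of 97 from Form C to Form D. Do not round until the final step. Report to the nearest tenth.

Linear equating: y = (SD_Y/SD_X)(x − M_X) + M_Y
y = (10.8/9.8)(97 − 78.7) + 78.6
y = 1.102041 × 18.3 + 78.6 = 20.1673 + 78.6 = 98.8

98.8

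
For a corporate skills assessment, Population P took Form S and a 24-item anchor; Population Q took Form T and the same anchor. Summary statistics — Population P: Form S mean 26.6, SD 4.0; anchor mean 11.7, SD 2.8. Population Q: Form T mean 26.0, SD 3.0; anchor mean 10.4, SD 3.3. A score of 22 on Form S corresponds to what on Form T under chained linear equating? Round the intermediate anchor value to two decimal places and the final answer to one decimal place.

Form S → anchor (Population P): v = (2.8/4.0)(22 − 26.6) + 11.7 = 8.48
anchor → Form T (Population Q): y = (3.0/3.3)(8.48 − 10.4) + 26.0 = 24.3

24.3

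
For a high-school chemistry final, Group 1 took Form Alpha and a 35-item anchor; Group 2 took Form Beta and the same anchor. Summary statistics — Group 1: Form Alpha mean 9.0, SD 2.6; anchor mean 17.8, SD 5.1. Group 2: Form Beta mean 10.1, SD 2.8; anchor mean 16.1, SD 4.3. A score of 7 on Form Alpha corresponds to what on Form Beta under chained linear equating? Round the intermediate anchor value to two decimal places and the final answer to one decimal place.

Form Alpha → anchor (Group 1): v = (5.1/2.6)(7 − 9.0) + 17.8 = 13.88
anchor → Form Beta (Group 2): y = (2.8/4.3)(13.88 − 16.1) + 10.1 = 8.7

8.7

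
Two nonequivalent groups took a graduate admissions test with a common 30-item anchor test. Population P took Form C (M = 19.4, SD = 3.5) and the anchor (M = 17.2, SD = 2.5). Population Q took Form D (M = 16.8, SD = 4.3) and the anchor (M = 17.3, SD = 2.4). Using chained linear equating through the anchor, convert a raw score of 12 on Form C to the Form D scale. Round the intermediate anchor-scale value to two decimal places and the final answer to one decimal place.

7.1

Form C → anchor (Population P): v = (2.5/3.5)(12 − 19.4) + 17.2 = 11.91
anchor → Form D (Population Q): y = (4.3/2.4)(11.91 − 17.3) + 16.8 = 7.1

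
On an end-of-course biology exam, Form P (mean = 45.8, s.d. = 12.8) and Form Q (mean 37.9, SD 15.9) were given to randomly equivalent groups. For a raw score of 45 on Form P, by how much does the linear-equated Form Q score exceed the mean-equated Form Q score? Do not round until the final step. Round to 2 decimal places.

-0.19

Mean-equated: 45 + (37.9 − 45.8) = 37.10
Linear-equated: (15.9/12.8)(45 − 45.8) + 37.9 = 36.906
Difference = 36.906 − 37.10 = -0.19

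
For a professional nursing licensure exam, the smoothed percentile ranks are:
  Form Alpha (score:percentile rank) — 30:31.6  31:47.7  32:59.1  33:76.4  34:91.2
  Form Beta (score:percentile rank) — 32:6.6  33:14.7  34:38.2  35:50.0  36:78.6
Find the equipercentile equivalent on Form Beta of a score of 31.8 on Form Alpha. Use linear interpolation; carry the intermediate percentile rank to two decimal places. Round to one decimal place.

35.2

PR of 31.8 on Form Alpha: 47.7 + (31.8 − 31)/(32 − 31) × (59.1 − 47.7) = 56.82
On Form Beta, PR 56.82 falls between score 35 (PR 50.0) and 36 (PR 78.6).
Interpolate: 35 + (56.82 − 50.0)/(78.6 − 50.0) × (36 − 35) = 35.2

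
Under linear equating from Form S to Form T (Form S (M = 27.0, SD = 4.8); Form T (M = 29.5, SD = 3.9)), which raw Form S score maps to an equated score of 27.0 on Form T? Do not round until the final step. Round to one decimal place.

Invert y = (SD_Y/SD_X)(x − M_X) + M_Y:
x = (SD_X/SD_Y)(y − M_Y) + M_X = (4.8/3.9)(27.0 − 29.5) + 27.0
x = 1.230769 × -2.500 + 27.0 = 23.9

23.9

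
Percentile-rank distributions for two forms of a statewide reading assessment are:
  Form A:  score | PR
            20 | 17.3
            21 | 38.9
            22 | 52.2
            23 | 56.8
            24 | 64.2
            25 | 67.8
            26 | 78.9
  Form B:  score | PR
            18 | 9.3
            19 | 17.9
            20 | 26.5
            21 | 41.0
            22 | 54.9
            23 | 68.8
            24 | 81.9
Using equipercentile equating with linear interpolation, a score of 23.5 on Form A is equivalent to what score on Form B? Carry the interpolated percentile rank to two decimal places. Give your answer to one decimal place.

22.4

PR of 23.5 on Form A: 56.8 + (23.5 − 23)/(24 − 23) × (64.2 − 56.8) = 60.50
On Form B, PR 60.50 falls between score 22 (PR 54.9) and 23 (PR 68.8).
Interpolate: 22 + (60.50 − 54.9)/(68.8 − 54.9) × (23 − 22) = 22.4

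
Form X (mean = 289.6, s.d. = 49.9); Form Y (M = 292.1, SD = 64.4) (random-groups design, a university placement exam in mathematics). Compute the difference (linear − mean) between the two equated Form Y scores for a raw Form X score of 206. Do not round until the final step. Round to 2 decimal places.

-24.29

Mean-equated: 206 + (292.1 − 289.6) = 208.50
Linear-equated: (64.4/49.9)(206 − 289.6) + 292.1 = 184.207
Difference = 184.207 − 208.50 = -24.29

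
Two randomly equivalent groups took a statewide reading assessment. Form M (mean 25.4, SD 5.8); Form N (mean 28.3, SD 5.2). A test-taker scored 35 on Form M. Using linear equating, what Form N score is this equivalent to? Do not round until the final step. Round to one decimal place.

36.9

Linear equating: y = (SD_Y/SD_X)(x − M_X) + M_Y
y = (5.2/5.8)(35 − 25.4) + 28.3
y = 0.896552 × 9.6 + 28.3 = 8.6069 + 28.3 = 36.9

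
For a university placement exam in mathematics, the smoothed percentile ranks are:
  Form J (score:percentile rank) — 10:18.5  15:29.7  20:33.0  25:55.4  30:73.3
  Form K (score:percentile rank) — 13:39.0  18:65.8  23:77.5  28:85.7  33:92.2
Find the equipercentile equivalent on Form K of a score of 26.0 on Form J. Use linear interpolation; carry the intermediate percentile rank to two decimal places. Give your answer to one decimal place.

PR of 26.0 on Form J: 55.4 + (26.0 − 25)/(30 − 25) × (73.3 − 55.4) = 58.98
On Form K, PR 58.98 falls between score 13 (PR 39.0) and 18 (PR 65.8).
Interpolate: 13 + (58.98 − 39.0)/(65.8 − 39.0) × (18 − 13) = 16.7

16.7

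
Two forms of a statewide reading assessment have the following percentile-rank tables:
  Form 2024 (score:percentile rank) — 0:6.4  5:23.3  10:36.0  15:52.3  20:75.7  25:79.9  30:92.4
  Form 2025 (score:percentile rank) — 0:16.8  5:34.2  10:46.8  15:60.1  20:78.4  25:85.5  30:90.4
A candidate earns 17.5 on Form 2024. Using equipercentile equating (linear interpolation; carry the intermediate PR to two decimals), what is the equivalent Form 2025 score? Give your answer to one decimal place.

PR of 17.5 on Form 2024: 52.3 + (17.5 − 15)/(20 − 15) × (75.7 − 52.3) = 64.00
On Form 2025, PR 64.00 falls between score 15 (PR 60.1) and 20 (PR 78.4).
Interpolate: 15 + (64.00 − 60.1)/(78.4 − 60.1) × (20 − 15) = 16.1

16.1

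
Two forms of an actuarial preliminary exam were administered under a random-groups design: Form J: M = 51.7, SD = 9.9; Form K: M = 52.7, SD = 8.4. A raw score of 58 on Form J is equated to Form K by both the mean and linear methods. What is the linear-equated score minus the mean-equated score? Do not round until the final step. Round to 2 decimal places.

Mean-equated: 58 + (52.7 − 51.7) = 59.00
Linear-equated: (8.4/9.9)(58 − 51.7) + 52.7 = 58.045
Difference = 58.045 − 59.00 = -0.95

-0.95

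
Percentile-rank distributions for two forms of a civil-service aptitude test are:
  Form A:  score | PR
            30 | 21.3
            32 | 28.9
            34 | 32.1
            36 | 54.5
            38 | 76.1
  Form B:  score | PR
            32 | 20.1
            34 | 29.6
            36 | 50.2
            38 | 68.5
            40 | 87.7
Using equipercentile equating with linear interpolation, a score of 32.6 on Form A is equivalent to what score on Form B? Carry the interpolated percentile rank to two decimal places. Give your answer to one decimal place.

PR of 32.6 on Form A: 28.9 + (32.6 − 32)/(34 − 32) × (32.1 − 28.9) = 29.86
On Form B, PR 29.86 falls between score 34 (PR 29.6) and 36 (PR 50.2).
Interpolate: 34 + (29.86 − 29.6)/(50.2 − 29.6) × (36 − 34) = 34.0

34.0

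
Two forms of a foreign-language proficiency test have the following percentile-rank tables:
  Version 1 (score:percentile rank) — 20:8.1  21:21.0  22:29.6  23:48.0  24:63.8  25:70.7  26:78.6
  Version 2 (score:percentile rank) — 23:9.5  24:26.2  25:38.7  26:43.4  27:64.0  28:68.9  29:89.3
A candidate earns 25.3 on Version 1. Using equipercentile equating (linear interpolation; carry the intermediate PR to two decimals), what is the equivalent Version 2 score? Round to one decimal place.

28.2

PR of 25.3 on Version 1: 70.7 + (25.3 − 25)/(26 − 25) × (78.6 − 70.7) = 73.07
On Version 2, PR 73.07 falls between score 28 (PR 68.9) and 29 (PR 89.3).
Interpolate: 28 + (73.07 − 68.9)/(89.3 − 68.9) × (29 − 28) = 28.2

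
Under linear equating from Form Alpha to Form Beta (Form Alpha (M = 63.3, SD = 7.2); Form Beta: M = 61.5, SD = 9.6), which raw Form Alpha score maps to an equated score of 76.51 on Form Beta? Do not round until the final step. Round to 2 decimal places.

Invert y = (SD_Y/SD_X)(x − M_X) + M_Y:
x = (SD_X/SD_Y)(y − M_Y) + M_X = (7.2/9.6)(76.51 − 61.5) + 63.3
x = 0.750000 × 15.010 + 63.3 = 74.56

74.56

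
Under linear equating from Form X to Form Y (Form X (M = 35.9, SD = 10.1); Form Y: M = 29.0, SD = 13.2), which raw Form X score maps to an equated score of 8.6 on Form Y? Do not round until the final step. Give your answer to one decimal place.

Invert y = (SD_Y/SD_X)(x − M_X) + M_Y:
x = (SD_X/SD_Y)(y − M_Y) + M_X = (10.1/13.2)(8.6 − 29.0) + 35.9
x = 0.765152 × -20.400 + 35.9 = 20.3

20.3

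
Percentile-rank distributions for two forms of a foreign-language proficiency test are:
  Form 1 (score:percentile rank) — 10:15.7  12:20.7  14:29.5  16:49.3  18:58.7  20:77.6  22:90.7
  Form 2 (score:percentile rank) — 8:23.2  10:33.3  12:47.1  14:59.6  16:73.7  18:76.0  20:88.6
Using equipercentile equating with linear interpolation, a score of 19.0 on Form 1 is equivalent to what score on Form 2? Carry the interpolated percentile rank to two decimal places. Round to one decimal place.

15.2

PR of 19.0 on Form 1: 58.7 + (19.0 − 18)/(20 − 18) × (77.6 − 58.7) = 68.15
On Form 2, PR 68.15 falls between score 14 (PR 59.6) and 16 (PR 73.7).
Interpolate: 14 + (68.15 − 59.6)/(73.7 − 59.6) × (16 − 14) = 15.2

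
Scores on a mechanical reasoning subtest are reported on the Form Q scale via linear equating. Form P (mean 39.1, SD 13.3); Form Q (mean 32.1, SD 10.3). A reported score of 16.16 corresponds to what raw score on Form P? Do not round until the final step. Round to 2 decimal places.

18.52

Invert y = (SD_Y/SD_X)(x − M_X) + M_Y:
x = (SD_X/SD_Y)(y − M_Y) + M_X = (13.3/10.3)(16.16 − 32.1) + 39.1
x = 1.291262 × -15.940 + 39.1 = 18.52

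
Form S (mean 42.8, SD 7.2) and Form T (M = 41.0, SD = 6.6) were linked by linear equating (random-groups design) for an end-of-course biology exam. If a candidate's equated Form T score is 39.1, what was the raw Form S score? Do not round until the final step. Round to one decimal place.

Invert y = (SD_Y/SD_X)(x − M_X) + M_Y:
x = (SD_X/SD_Y)(y − M_Y) + M_X = (7.2/6.6)(39.1 − 41.0) + 42.8
x = 1.090909 × -1.900 + 42.8 = 40.7

40.7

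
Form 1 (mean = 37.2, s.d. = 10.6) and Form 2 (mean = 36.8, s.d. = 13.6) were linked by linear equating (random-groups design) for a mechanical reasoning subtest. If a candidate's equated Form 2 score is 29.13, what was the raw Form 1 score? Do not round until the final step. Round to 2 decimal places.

31.22

Invert y = (SD_Y/SD_X)(x − M_X) + M_Y:
x = (SD_X/SD_Y)(y − M_Y) + M_X = (10.6/13.6)(29.13 − 36.8) + 37.2
x = 0.779412 × -7.670 + 37.2 = 31.22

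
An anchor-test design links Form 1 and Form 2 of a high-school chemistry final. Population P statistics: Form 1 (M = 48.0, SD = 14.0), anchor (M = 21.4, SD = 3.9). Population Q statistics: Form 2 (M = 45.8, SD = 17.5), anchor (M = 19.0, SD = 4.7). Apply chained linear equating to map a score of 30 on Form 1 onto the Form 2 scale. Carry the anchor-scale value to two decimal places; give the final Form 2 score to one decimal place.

36.1

Form 1 → anchor (Population P): v = (3.9/14.0)(30 − 48.0) + 21.4 = 16.39
anchor → Form 2 (Population Q): y = (17.5/4.7)(16.39 − 19.0) + 45.8 = 36.1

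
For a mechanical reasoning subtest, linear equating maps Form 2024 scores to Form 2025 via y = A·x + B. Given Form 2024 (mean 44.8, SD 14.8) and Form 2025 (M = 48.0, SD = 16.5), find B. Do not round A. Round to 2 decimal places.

A = SD_Y / SD_X = 16.5 / 14.8 = 1.114865
B = M_Y − A·M_X = 48.0 − 1.114865 × 44.8 = -1.95

-1.95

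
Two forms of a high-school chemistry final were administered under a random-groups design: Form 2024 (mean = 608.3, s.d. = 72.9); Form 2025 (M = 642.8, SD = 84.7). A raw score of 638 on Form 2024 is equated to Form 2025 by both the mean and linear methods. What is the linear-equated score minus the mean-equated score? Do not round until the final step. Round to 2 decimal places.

4.81

Mean-equated: 638 + (642.8 − 608.3) = 672.50
Linear-equated: (84.7/72.9)(638 − 608.3) + 642.8 = 677.307
Difference = 677.307 − 672.50 = 4.81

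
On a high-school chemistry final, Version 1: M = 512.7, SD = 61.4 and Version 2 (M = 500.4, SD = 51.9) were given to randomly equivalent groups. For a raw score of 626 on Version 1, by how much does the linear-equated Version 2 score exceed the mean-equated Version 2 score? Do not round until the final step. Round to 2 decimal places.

-17.53

Mean-equated: 626 + (500.4 − 512.7) = 613.70
Linear-equated: (51.9/61.4)(626 − 512.7) + 500.4 = 596.170
Difference = 596.170 − 613.70 = -17.53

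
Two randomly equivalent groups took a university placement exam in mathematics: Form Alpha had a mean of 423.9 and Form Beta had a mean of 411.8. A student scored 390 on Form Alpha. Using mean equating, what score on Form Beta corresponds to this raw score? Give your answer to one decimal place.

377.9

Mean equating: y = x + (M_Y − M_X) = 390 + (411.8 − 423.9) = 377.9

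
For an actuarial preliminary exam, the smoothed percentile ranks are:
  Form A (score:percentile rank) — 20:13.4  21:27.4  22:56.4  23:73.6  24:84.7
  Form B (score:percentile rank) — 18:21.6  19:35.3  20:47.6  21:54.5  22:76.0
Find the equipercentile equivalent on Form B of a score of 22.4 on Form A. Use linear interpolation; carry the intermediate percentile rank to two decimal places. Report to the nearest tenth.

PR of 22.4 on Form A: 56.4 + (22.4 − 22)/(23 − 22) × (73.6 − 56.4) = 63.28
On Form B, PR 63.28 falls between score 21 (PR 54.5) and 22 (PR 76.0).
Interpolate: 21 + (63.28 − 54.5)/(76.0 − 54.5) × (22 − 21) = 21.4

21.4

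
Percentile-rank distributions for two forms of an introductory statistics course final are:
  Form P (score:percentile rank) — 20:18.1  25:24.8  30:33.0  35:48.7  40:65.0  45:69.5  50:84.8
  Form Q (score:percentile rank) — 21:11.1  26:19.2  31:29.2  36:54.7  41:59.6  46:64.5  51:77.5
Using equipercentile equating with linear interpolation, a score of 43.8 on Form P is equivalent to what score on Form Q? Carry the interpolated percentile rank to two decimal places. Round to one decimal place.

47.5

PR of 43.8 on Form P: 65.0 + (43.8 − 40)/(45 − 40) × (69.5 − 65.0) = 68.42
On Form Q, PR 68.42 falls between score 46 (PR 64.5) and 51 (PR 77.5).
Interpolate: 46 + (68.42 − 64.5)/(77.5 − 64.5) × (51 − 46) = 47.5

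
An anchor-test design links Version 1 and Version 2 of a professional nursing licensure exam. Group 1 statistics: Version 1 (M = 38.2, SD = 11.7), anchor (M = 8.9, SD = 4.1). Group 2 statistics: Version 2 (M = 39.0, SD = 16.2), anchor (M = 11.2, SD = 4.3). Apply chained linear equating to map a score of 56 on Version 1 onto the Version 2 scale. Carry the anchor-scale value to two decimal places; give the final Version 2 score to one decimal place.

Version 1 → anchor (Group 1): v = (4.1/11.7)(56 − 38.2) + 8.9 = 15.14
anchor → Version 2 (Group 2): y = (16.2/4.3)(15.14 − 11.2) + 39.0 = 53.8

53.8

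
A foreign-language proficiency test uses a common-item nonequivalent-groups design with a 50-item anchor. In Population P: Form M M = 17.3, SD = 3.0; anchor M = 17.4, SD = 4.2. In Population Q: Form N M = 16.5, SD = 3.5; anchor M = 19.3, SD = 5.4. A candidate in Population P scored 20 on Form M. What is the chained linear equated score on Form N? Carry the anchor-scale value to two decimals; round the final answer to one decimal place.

Form M → anchor (Population P): v = (4.2/3.0)(20 − 17.3) + 17.4 = 21.18
anchor → Form N (Population Q): y = (3.5/5.4)(21.18 − 19.3) + 16.5 = 17.7

17.7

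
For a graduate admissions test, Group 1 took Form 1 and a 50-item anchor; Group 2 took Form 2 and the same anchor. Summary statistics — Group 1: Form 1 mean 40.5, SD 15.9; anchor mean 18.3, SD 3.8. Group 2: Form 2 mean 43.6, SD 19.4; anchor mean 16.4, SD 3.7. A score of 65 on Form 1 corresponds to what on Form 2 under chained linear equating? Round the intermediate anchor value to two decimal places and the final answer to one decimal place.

Form 1 → anchor (Group 1): v = (3.8/15.9)(65 − 40.5) + 18.3 = 24.16
anchor → Form 2 (Group 2): y = (19.4/3.7)(24.16 − 16.4) + 43.6 = 84.3

84.3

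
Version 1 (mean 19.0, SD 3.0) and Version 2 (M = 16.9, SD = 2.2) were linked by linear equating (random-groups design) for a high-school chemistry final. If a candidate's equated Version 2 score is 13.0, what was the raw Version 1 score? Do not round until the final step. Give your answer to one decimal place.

Invert y = (SD_Y/SD_X)(x − M_X) + M_Y:
x = (SD_X/SD_Y)(y − M_Y) + M_X = (3.0/2.2)(13.0 − 16.9) + 19.0
x = 1.363636 × -3.900 + 19.0 = 13.7

13.7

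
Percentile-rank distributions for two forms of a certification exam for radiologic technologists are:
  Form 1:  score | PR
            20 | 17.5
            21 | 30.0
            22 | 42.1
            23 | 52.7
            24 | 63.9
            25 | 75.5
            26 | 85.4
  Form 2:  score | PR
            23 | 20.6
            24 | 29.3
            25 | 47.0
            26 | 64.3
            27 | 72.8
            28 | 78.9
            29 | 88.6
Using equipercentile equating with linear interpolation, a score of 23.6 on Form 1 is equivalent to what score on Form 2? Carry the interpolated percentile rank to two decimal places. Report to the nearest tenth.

25.7

PR of 23.6 on Form 1: 52.7 + (23.6 − 23)/(24 − 23) × (63.9 − 52.7) = 59.42
On Form 2, PR 59.42 falls between score 25 (PR 47.0) and 26 (PR 64.3).
Interpolate: 25 + (59.42 − 47.0)/(64.3 − 47.0) × (26 − 25) = 25.7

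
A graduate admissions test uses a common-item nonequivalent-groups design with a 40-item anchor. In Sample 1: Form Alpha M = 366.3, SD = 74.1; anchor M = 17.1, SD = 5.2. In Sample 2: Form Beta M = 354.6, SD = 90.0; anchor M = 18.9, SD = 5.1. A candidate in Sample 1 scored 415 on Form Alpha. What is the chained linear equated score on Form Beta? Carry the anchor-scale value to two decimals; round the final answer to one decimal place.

383.2

Form Alpha → anchor (Sample 1): v = (5.2/74.1)(415 − 366.3) + 17.1 = 20.52
anchor → Form Beta (Sample 2): y = (90.0/5.1)(20.52 − 18.9) + 354.6 = 383.2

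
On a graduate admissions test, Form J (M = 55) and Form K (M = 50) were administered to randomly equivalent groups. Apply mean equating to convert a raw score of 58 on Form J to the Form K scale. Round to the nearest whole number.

Mean equating: y = x + (M_Y − M_X) = 58 + (50 − 55) = 53

53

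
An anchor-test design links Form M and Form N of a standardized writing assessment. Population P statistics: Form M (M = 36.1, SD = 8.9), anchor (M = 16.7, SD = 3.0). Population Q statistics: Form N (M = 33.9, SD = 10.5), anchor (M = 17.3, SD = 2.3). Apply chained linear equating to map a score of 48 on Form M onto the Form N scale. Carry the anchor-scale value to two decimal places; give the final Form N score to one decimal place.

49.5

Form M → anchor (Population P): v = (3.0/8.9)(48 − 36.1) + 16.7 = 20.71
anchor → Form N (Population Q): y = (10.5/2.3)(20.71 − 17.3) + 33.9 = 49.5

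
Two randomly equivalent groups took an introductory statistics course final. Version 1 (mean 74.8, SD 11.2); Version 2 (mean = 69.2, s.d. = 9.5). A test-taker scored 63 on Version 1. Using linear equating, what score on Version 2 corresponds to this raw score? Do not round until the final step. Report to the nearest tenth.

59.2

Linear equating: y = (SD_Y/SD_X)(x − M_X) + M_Y
y = (9.5/11.2)(63 − 74.8) + 69.2
y = 0.848214 × -11.8 + 69.2 = -10.0089 + 69.2 = 59.2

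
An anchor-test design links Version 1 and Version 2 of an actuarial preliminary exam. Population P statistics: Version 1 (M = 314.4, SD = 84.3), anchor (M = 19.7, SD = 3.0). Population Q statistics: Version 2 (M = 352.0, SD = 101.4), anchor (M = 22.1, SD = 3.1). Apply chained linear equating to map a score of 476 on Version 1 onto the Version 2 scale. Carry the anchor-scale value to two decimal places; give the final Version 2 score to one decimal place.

461.6

Version 1 → anchor (Population P): v = (3.0/84.3)(476 − 314.4) + 19.7 = 25.45
anchor → Version 2 (Population Q): y = (101.4/3.1)(25.45 − 22.1) + 352.0 = 461.6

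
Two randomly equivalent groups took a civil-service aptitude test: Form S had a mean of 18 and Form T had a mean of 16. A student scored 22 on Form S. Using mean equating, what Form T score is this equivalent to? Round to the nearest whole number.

Mean equating: y = x + (M_Y − M_X) = 22 + (16 − 18) = 20

20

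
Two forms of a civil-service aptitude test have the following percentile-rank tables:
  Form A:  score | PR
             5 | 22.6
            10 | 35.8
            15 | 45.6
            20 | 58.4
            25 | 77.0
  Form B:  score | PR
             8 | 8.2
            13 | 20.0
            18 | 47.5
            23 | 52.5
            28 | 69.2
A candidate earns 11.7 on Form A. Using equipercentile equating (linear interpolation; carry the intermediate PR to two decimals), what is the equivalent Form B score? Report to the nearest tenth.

16.5

PR of 11.7 on Form A: 35.8 + (11.7 − 10)/(15 − 10) × (45.6 − 35.8) = 39.13
On Form B, PR 39.13 falls between score 13 (PR 20.0) and 18 (PR 47.5).
Interpolate: 13 + (39.13 − 20.0)/(47.5 − 20.0) × (18 − 13) = 16.5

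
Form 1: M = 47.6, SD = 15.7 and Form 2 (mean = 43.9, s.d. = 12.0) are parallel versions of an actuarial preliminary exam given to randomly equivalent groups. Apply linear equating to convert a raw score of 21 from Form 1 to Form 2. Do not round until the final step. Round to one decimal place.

23.6

Linear equating: y = (SD_Y/SD_X)(x − M_X) + M_Y
y = (12.0/15.7)(21 − 47.6) + 43.9
y = 0.764331 × -26.6 + 43.9 = -20.3312 + 43.9 = 23.6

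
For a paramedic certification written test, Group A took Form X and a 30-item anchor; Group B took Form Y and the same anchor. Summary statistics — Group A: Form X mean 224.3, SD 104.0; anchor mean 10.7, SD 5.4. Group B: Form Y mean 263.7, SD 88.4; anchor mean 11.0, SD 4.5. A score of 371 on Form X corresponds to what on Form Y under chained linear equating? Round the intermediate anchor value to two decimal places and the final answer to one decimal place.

Form X → anchor (Group A): v = (5.4/104.0)(371 − 224.3) + 10.7 = 18.32
anchor → Form Y (Group B): y = (88.4/4.5)(18.32 − 11.0) + 263.7 = 407.5

407.5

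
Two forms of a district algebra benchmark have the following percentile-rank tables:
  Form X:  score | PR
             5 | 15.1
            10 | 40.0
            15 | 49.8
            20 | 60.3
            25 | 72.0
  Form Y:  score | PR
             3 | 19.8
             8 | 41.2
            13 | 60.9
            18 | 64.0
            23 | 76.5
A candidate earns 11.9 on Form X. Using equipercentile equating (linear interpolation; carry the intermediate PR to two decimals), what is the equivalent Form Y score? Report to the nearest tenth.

8.6

PR of 11.9 on Form X: 40.0 + (11.9 − 10)/(15 − 10) × (49.8 − 40.0) = 43.72
On Form Y, PR 43.72 falls between score 8 (PR 41.2) and 13 (PR 60.9).
Interpolate: 8 + (43.72 − 41.2)/(60.9 − 41.2) × (13 − 8) = 8.6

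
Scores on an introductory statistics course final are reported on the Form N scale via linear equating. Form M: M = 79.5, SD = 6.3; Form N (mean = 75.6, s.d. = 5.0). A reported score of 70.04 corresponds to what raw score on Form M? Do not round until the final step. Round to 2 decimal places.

Invert y = (SD_Y/SD_X)(x − M_X) + M_Y:
x = (SD_X/SD_Y)(y − M_Y) + M_X = (6.3/5.0)(70.04 − 75.6) + 79.5
x = 1.260000 × -5.560 + 79.5 = 72.49

72.49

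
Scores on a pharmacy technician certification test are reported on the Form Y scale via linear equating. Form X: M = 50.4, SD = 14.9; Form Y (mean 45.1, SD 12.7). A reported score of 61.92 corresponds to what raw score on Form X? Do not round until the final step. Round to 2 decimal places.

Invert y = (SD_Y/SD_X)(x − M_X) + M_Y:
x = (SD_X/SD_Y)(y − M_Y) + M_X = (14.9/12.7)(61.92 − 45.1) + 50.4
x = 1.173228 × 16.820 + 50.4 = 70.13

70.13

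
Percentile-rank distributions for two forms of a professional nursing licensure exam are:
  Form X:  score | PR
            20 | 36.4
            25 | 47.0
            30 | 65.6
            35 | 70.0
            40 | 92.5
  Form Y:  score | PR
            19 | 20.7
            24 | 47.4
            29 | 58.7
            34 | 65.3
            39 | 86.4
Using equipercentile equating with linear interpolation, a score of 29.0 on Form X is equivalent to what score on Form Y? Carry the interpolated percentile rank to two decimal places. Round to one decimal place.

PR of 29.0 on Form X: 47.0 + (29.0 − 25)/(30 − 25) × (65.6 − 47.0) = 61.88
On Form Y, PR 61.88 falls between score 29 (PR 58.7) and 34 (PR 65.3).
Interpolate: 29 + (61.88 − 58.7)/(65.3 − 58.7) × (34 − 29) = 31.4

31.4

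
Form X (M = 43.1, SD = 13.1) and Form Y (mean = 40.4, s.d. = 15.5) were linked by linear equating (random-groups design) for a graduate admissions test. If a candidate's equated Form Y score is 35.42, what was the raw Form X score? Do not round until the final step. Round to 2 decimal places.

Invert y = (SD_Y/SD_X)(x − M_X) + M_Y:
x = (SD_X/SD_Y)(y − M_Y) + M_X = (13.1/15.5)(35.42 − 40.4) + 43.1
x = 0.845161 × -4.980 + 43.1 = 38.89

38.89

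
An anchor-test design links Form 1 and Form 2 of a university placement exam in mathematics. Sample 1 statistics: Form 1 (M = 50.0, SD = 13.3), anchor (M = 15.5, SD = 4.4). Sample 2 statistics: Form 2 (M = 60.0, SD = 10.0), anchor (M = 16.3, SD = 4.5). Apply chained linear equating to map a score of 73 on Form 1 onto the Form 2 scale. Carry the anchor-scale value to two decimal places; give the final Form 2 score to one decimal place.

75.1

Form 1 → anchor (Sample 1): v = (4.4/13.3)(73 − 50.0) + 15.5 = 23.11
anchor → Form 2 (Sample 2): y = (10.0/4.5)(23.11 − 16.3) + 60.0 = 75.1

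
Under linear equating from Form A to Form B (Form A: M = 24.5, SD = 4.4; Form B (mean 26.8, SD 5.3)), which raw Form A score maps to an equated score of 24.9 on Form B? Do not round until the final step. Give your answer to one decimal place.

22.9

Invert y = (SD_Y/SD_X)(x − M_X) + M_Y:
x = (SD_X/SD_Y)(y − M_Y) + M_X = (4.4/5.3)(24.9 − 26.8) + 24.5
x = 0.830189 × -1.900 + 24.5 = 22.9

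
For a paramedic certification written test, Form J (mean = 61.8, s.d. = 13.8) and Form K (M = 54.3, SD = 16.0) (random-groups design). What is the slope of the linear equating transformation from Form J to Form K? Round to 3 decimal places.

A = SD_Y / SD_X = 16.0 / 13.8 = 1.159

1.159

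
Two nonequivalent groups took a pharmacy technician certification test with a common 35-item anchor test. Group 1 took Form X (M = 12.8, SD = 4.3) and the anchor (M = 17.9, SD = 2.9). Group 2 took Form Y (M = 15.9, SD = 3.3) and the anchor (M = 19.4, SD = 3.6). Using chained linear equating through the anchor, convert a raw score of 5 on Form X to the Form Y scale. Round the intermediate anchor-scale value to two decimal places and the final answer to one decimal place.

9.7

Form X → anchor (Group 1): v = (2.9/4.3)(5 − 12.8) + 17.9 = 12.64
anchor → Form Y (Group 2): y = (3.3/3.6)(12.64 − 19.4) + 15.9 = 9.7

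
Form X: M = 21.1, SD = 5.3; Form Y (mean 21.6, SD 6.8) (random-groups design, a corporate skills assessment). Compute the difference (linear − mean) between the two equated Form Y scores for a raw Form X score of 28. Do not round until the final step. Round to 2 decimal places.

Mean-equated: 28 + (21.6 − 21.1) = 28.50
Linear-equated: (6.8/5.3)(28 − 21.1) + 21.6 = 30.453
Difference = 30.453 − 28.50 = 1.95

1.95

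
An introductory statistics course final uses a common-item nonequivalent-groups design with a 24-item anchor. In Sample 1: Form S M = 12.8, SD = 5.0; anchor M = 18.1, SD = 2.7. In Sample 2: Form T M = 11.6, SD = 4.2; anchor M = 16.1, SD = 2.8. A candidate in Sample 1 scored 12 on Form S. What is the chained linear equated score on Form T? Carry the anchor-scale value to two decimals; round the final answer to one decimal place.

Form S → anchor (Sample 1): v = (2.7/5.0)(12 − 12.8) + 18.1 = 17.67
anchor → Form T (Sample 2): y = (4.2/2.8)(17.67 − 16.1) + 11.6 = 14.0

14.0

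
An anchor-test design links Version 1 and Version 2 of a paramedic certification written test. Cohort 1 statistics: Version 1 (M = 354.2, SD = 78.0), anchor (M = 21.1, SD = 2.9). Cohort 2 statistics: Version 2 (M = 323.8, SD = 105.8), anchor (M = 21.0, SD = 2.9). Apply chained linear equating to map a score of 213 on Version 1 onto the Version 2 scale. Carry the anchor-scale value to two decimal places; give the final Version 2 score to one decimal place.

135.9

Version 1 → anchor (Cohort 1): v = (2.9/78.0)(213 − 354.2) + 21.1 = 15.85
anchor → Version 2 (Cohort 2): y = (105.8/2.9)(15.85 − 21.0) + 323.8 = 135.9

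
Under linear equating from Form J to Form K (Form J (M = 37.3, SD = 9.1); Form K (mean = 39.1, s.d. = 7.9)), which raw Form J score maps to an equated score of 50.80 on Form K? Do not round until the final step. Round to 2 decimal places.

50.78

Invert y = (SD_Y/SD_X)(x − M_X) + M_Y:
x = (SD_X/SD_Y)(y − M_Y) + M_X = (9.1/7.9)(50.80 − 39.1) + 37.3
x = 1.151899 × 11.700 + 37.3 = 50.78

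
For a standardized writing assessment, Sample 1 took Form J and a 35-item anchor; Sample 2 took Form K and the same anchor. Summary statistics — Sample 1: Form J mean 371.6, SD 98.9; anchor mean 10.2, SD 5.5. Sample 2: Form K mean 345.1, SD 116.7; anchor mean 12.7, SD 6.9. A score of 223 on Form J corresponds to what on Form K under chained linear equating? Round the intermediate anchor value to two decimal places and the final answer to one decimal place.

Form J → anchor (Sample 1): v = (5.5/98.9)(223 − 371.6) + 10.2 = 1.94
anchor → Form K (Sample 2): y = (116.7/6.9)(1.94 − 12.7) + 345.1 = 163.1

163.1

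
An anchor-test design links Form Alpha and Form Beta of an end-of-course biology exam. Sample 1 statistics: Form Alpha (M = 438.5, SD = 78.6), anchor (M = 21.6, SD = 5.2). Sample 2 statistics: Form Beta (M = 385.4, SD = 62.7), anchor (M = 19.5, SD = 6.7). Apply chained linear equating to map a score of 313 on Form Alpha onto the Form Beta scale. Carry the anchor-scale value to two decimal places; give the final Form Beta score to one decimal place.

Form Alpha → anchor (Sample 1): v = (5.2/78.6)(313 − 438.5) + 21.6 = 13.30
anchor → Form Beta (Sample 2): y = (62.7/6.7)(13.30 − 19.5) + 385.4 = 327.4

327.4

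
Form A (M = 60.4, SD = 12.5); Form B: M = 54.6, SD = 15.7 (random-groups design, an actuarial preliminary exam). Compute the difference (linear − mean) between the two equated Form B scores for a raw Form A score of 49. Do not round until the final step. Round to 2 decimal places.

Mean-equated: 49 + (54.6 − 60.4) = 43.20
Linear-equated: (15.7/12.5)(49 − 60.4) + 54.6 = 40.282
Difference = 40.282 − 43.20 = -2.92

-2.92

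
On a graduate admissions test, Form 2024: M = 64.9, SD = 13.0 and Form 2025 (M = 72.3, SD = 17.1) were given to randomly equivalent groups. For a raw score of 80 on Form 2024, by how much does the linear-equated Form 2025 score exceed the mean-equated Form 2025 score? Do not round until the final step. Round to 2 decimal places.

Mean-equated: 80 + (72.3 − 64.9) = 87.40
Linear-equated: (17.1/13.0)(80 − 64.9) + 72.3 = 92.162
Difference = 92.162 − 87.40 = 4.76

4.76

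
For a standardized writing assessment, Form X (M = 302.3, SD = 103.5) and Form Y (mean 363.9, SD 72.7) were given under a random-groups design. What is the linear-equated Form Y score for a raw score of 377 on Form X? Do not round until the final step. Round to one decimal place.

416.4

Linear equating: y = (SD_Y/SD_X)(x − M_X) + M_Y
y = (72.7/103.5)(377 − 302.3) + 363.9
y = 0.702415 × 74.7 + 363.9 = 52.4704 + 363.9 = 416.4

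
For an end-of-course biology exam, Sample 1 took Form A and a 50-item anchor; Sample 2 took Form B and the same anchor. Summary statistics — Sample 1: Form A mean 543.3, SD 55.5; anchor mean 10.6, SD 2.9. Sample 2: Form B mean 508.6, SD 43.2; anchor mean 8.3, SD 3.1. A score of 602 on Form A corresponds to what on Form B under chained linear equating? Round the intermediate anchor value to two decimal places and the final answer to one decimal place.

Form A → anchor (Sample 1): v = (2.9/55.5)(602 − 543.3) + 10.6 = 13.67
anchor → Form B (Sample 2): y = (43.2/3.1)(13.67 − 8.3) + 508.6 = 583.4

583.4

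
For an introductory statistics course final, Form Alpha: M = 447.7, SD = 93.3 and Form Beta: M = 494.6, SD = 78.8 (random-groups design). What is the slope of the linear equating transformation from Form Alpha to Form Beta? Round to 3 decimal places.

A = SD_Y / SD_X = 78.8 / 93.3 = 0.845

0.845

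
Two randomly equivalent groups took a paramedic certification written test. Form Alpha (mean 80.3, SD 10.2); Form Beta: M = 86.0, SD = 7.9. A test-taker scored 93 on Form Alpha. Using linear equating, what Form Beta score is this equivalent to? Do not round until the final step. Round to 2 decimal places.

Linear equating: y = (SD_Y/SD_X)(x − M_X) + M_Y
y = (7.9/10.2)(93 − 80.3) + 86.0
y = 0.774510 × 12.7 + 86.0 = 9.8363 + 86.0 = 95.84

95.84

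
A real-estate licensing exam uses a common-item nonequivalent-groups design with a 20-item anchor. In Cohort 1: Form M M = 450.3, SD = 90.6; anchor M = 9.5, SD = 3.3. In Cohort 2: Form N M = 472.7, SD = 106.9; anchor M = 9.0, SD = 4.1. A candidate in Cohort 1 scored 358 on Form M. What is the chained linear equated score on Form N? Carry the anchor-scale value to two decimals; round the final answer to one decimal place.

398.1

Form M → anchor (Cohort 1): v = (3.3/90.6)(358 − 450.3) + 9.5 = 6.14
anchor → Form N (Cohort 2): y = (106.9/4.1)(6.14 − 9.0) + 472.7 = 398.1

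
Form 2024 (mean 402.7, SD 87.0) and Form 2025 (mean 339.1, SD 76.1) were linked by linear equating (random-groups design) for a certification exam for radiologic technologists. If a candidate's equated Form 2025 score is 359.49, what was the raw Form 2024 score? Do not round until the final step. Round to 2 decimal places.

Invert y = (SD_Y/SD_X)(x − M_X) + M_Y:
x = (SD_X/SD_Y)(y − M_Y) + M_X = (87.0/76.1)(359.49 − 339.1) + 402.7
x = 1.143233 × 20.390 + 402.7 = 426.01

426.01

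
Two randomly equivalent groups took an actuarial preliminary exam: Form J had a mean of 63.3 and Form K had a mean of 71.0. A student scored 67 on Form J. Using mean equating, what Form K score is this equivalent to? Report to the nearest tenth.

Mean equating: y = x + (M_Y − M_X) = 67 + (71.0 − 63.3) = 74.7

74.7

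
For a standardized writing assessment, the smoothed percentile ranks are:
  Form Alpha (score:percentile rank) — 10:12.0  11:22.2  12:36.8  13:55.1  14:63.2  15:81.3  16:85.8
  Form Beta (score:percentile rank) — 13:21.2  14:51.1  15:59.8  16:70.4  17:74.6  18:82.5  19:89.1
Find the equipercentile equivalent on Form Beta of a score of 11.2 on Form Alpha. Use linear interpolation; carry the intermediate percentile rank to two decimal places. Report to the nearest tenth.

13.1

PR of 11.2 on Form Alpha: 22.2 + (11.2 − 11)/(12 − 11) × (36.8 − 22.2) = 25.12
On Form Beta, PR 25.12 falls between score 13 (PR 21.2) and 14 (PR 51.1).
Interpolate: 13 + (25.12 − 21.2)/(51.1 − 21.2) × (14 − 13) = 13.1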